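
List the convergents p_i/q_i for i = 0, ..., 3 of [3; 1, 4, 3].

Using the convergent recurrence p_i = a_i*p_{i-1} + p_{i-2}, q_i = a_i*q_{i-1} + q_{i-2} with p_{-2}=0, p_{-1}=1, q_{-2}=1, q_{-1}=0:
  i=0: a_0=3, p_0 = 3*1 + 0 = 3, q_0 = 3*0 + 1 = 1.
  i=1: a_1=1, p_1 = 1*3 + 1 = 4, q_1 = 1*1 + 0 = 1.
  i=2: a_2=4, p_2 = 4*4 + 3 = 19, q_2 = 4*1 + 1 = 5.
  i=3: a_3=3, p_3 = 3*19 + 4 = 61, q_3 = 3*5 + 1 = 16.

3/1, 4/1, 19/5, 61/16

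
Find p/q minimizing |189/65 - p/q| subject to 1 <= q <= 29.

Expand x = 189/65 as a continued fraction with the Euclidean algorithm:
  189 = 2*65 + 59, so a_0 = 2.
  65 = 1*59 + 6, so a_1 = 1.
  59 = 9*6 + 5, so a_2 = 9.
  6 = 1*5 + 1, so a_3 = 1.
  5 = 5*1 + 0, so a_4 = 5.
so x = [2; 1, 9, 1, 5].
Convergents (p_i = a_i*p_{i-1} + p_{i-2}, q_i = a_i*q_{i-1} + q_{i-2} with p_{-2}=0, p_{-1}=1, q_{-2}=1, q_{-1}=0), until the denominator exceeds 29:
  i=0: a_0=2, p_0 = 2*1 + 0 = 2, q_0 = 2*0 + 1 = 1.
  i=1: a_1=1, p_1 = 1*2 + 1 = 3, q_1 = 1*1 + 0 = 1.
  i=2: a_2=9, p_2 = 9*3 + 2 = 29, q_2 = 9*1 + 1 = 10.
  i=3: a_3=1, p_3 = 1*29 + 3 = 32, q_3 = 1*10 + 1 = 11.
  i=4: a_4=5, p_4 = 5*32 + 29 = 189, q_4 = 5*11 + 10 = 65.
q_4 = 65 > 29, so the last convergent with denominator <= 29 is p_3/q_3 = 32/11.
The closest fraction with denominator <= 29 is either p_3/q_3 or the intermediate fraction (k*p_3 + p_2)/(k*q_3 + q_2) with the largest k >= 1 whose denominator stays <= 29; these approach x as k grows, and every other convergent or intermediate fraction in range is farther away.
Largest k: floor((29 - q_2)/q_3) = floor((29 - 10)/11) = 1.
That gives (1*32 + 29)/(1*11 + 10) = 61/21.
Compare the errors: |x - 32/11| = |189*11 - 32*65|/(65*11) = 1/715, and |x - 61/21| = |189*21 - 61*65|/(65*21) = 4/1365.
Cross-multiplying, 1*1365 = 1365 < 2860 = 4*715, so 1/715 is smaller: the convergent 32/11 is closer to x than 61/21.

32/11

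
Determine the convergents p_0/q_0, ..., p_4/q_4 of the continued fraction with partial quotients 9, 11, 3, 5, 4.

Using the convergent recurrence p_i = a_i*p_{i-1} + p_{i-2}, q_i = a_i*q_{i-1} + q_{i-2} with p_{-2}=0, p_{-1}=1, q_{-2}=1, q_{-1}=0:
  i=0: a_0=9, p_0 = 9*1 + 0 = 9, q_0 = 9*0 + 1 = 1.
  i=1: a_1=11, p_1 = 11*9 + 1 = 100, q_1 = 11*1 + 0 = 11.
  i=2: a_2=3, p_2 = 3*100 + 9 = 309, q_2 = 3*11 + 1 = 34.
  i=3: a_3=5, p_3 = 5*309 + 100 = 1645, q_3 = 5*34 + 11 = 181.
  i=4: a_4=4, p_4 = 4*1645 + 309 = 6889, q_4 = 4*181 + 34 = 758.

9/1, 100/11, 309/34, 1645/181, 6889/758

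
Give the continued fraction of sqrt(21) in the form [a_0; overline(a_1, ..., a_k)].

Write x_i = (sqrt(21) + m_i)/d_i with (m_0, d_0) = (0, 1). a_0 = floor(sqrt(21)) = 4, since 4^2 = 16 <= 21 < 25 = 5^2.
Iterate m_{i+1} = d_i*a_i - m_i, d_{i+1} = (21 - m_{i+1}^2)/d_i, a_{i+1} = floor((a_0 + m_{i+1})/d_{i+1}):
  m_1 = 1*4 - 0 = 4, d_1 = (21 - 4^2)/1 = 5/1 = 5, a_1 = floor((4 + 4)/5) = 1.
  m_2 = 5*1 - 4 = 1, d_2 = (21 - 1^2)/5 = 20/5 = 4, a_2 = floor((4 + 1)/4) = 1.
  m_3 = 4*1 - 1 = 3, d_3 = (21 - 3^2)/4 = 12/4 = 3, a_3 = floor((4 + 3)/3) = 2.
  m_4 = 3*2 - 3 = 3, d_4 = (21 - 3^2)/3 = 12/3 = 4, a_4 = floor((4 + 3)/4) = 1.
  m_5 = 4*1 - 3 = 1, d_5 = (21 - 1^2)/4 = 20/4 = 5, a_5 = floor((4 + 1)/5) = 1.
  m_6 = 5*1 - 1 = 4, d_6 = (21 - 4^2)/5 = 5/5 = 1, a_6 = floor((4 + 4)/1) = 8.
  m_7 = 1*8 - 4 = 4, d_7 = (21 - 4^2)/1 = 5/1 = 5: (m_7, d_7) = (m_1, d_1) = (4, 5), so from here the quotients repeat a_1, ..., a_6; the period length is 6.
Hence the expansion of sqrt(21) is a_0 = 4 followed by the repeating block 1, 1, 2, 1, 1, 8 (period 6).

[4; overline(1, 1, 2, 1, 1, 8)]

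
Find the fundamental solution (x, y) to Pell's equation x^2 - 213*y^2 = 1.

(x, y) = (194399, 13320)

First expand sqrt(213) as a continued fraction. With x_i = (sqrt(213) + m_i)/d_i and (m_0, d_0) = (0, 1): a_0 = floor(sqrt(213)) = 14, since 14^2 = 196 <= 213 < 225 = 15^2.
Iterate m_{i+1} = d_i*a_i - m_i, d_{i+1} = (213 - m_{i+1}^2)/d_i, a_{i+1} = floor((a_0 + m_{i+1})/d_{i+1}):
  m_1 = 1*14 - 0 = 14, d_1 = (213 - 14^2)/1 = 17/1 = 17, a_1 = floor((14 + 14)/17) = 1.
  m_2 = 17*1 - 14 = 3, d_2 = (213 - 3^2)/17 = 204/17 = 12, a_2 = floor((14 + 3)/12) = 1.
  m_3 = 12*1 - 3 = 9, d_3 = (213 - 9^2)/12 = 132/12 = 11, a_3 = floor((14 + 9)/11) = 2.
  m_4 = 11*2 - 9 = 13, d_4 = (213 - 13^2)/11 = 44/11 = 4, a_4 = floor((14 + 13)/4) = 6.
  m_5 = 4*6 - 13 = 11, d_5 = (213 - 11^2)/4 = 92/4 = 23, a_5 = floor((14 + 11)/23) = 1.
  m_6 = 23*1 - 11 = 12, d_6 = (213 - 12^2)/23 = 69/23 = 3, a_6 = floor((14 + 12)/3) = 8.
  m_7 = 3*8 - 12 = 12, d_7 = (213 - 12^2)/3 = 69/3 = 23, a_7 = floor((14 + 12)/23) = 1.
  m_8 = 23*1 - 12 = 11, d_8 = (213 - 11^2)/23 = 92/23 = 4, a_8 = floor((14 + 11)/4) = 6.
  m_9 = 4*6 - 11 = 13, d_9 = (213 - 13^2)/4 = 44/4 = 11, a_9 = floor((14 + 13)/11) = 2.
  m_10 = 11*2 - 13 = 9, d_10 = (213 - 9^2)/11 = 132/11 = 12, a_10 = floor((14 + 9)/12) = 1.
  m_11 = 12*1 - 9 = 3, d_11 = (213 - 3^2)/12 = 204/12 = 17, a_11 = floor((14 + 3)/17) = 1.
  m_12 = 17*1 - 3 = 14, d_12 = (213 - 14^2)/17 = 17/17 = 1, a_12 = floor((14 + 14)/1) = 28.
  m_13 = 1*28 - 14 = 14, d_13 = (213 - 14^2)/1 = 17/1 = 17: (m_13, d_13) = (m_1, d_1) = (14, 17), so from here the quotients repeat a_1, ..., a_12; the period length is 12.
So sqrt(213) = [14; (1, 1, 2, 6, 1, 8, 1, 6, 2, 1, 1, 28)] with period length k = 12.
k is even, so the fundamental solution of x^2 - 213y^2 = 1 is (p_{k-1}, q_{k-1}) = (p_11, q_11); compute convergents through index 11.
Convergents (p_i = a_i*p_{i-1} + p_{i-2}, q_i = a_i*q_{i-1} + q_{i-2} with p_{-2}=0, p_{-1}=1, q_{-2}=1, q_{-1}=0):
  i=0: a_0=14, p_0 = 14*1 + 0 = 14, q_0 = 14*0 + 1 = 1.
  i=1: a_1=1, p_1 = 1*14 + 1 = 15, q_1 = 1*1 + 0 = 1.
  i=2: a_2=1, p_2 = 1*15 + 14 = 29, q_2 = 1*1 + 1 = 2.
  i=3: a_3=2, p_3 = 2*29 + 15 = 73, q_3 = 2*2 + 1 = 5.
  i=4: a_4=6, p_4 = 6*73 + 29 = 467, q_4 = 6*5 + 2 = 32.
  i=5: a_5=1, p_5 = 1*467 + 73 = 540, q_5 = 1*32 + 5 = 37.
  i=6: a_6=8, p_6 = 8*540 + 467 = 4787, q_6 = 8*37 + 32 = 328.
  i=7: a_7=1, p_7 = 1*4787 + 540 = 5327, q_7 = 1*328 + 37 = 365.
  i=8: a_8=6, p_8 = 6*5327 + 4787 = 36749, q_8 = 6*365 + 328 = 2518.
  i=9: a_9=2, p_9 = 2*36749 + 5327 = 78825, q_9 = 2*2518 + 365 = 5401.
  i=10: a_10=1, p_10 = 1*78825 + 36749 = 115574, q_10 = 1*5401 + 2518 = 7919.
  i=11: a_11=1, p_11 = 1*115574 + 78825 = 194399, q_11 = 1*7919 + 5401 = 13320.
Check: 194399^2 - 213*13320^2 = 37790971201 - 37790971200 = 1, so (x, y) = (194399, 13320) solves the equation, and by the theorem it is the least positive solution.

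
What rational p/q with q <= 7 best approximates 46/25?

11/6

Expand x = 46/25 as a continued fraction with the Euclidean algorithm:
  46 = 1*25 + 21, so a_0 = 1.
  25 = 1*21 + 4, so a_1 = 1.
  21 = 5*4 + 1, so a_2 = 5.
  4 = 4*1 + 0, so a_3 = 4.
so x = [1; 1, 5, 4].
Convergents (p_i = a_i*p_{i-1} + p_{i-2}, q_i = a_i*q_{i-1} + q_{i-2} with p_{-2}=0, p_{-1}=1, q_{-2}=1, q_{-1}=0), until the denominator exceeds 7:
  i=0: a_0=1, p_0 = 1*1 + 0 = 1, q_0 = 1*0 + 1 = 1.
  i=1: a_1=1, p_1 = 1*1 + 1 = 2, q_1 = 1*1 + 0 = 1.
  i=2: a_2=5, p_2 = 5*2 + 1 = 11, q_2 = 5*1 + 1 = 6.
  i=3: a_3=4, p_3 = 4*11 + 2 = 46, q_3 = 4*6 + 1 = 25.
q_3 = 25 > 7, so the last convergent with denominator <= 7 is p_2/q_2 = 11/6.
The closest fraction with denominator <= 7 is either p_2/q_2 or the intermediate fraction (k*p_2 + p_1)/(k*q_2 + q_1) with the largest k >= 1 whose denominator stays <= 7; these approach x as k grows, and every other convergent or intermediate fraction in range is farther away.
Largest k: floor((7 - q_1)/q_2) = floor((7 - 1)/6) = 1.
That gives (1*11 + 2)/(1*6 + 1) = 13/7.
Compare the errors: |x - 11/6| = |46*6 - 11*25|/(25*6) = 1/150, and |x - 13/7| = |46*7 - 13*25|/(25*7) = 3/175.
Cross-multiplying, 1*175 = 175 < 450 = 3*150, so 1/150 is smaller: the convergent 11/6 is closer to x than 13/7.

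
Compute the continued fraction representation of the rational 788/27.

Run the Euclidean algorithm on 788 and 27; the successive quotients are the partial quotients a_0, a_1, ... (each step inverts the fractional part left over by the previous one):
  788 = 29*27 + 5, so a_0 = 29.
  27 = 5*5 + 2, so a_1 = 5.
  5 = 2*2 + 1, so a_2 = 2.
  2 = 2*1 + 0, so a_3 = 2.
The remainder reaches 0 after 4 divisions, so the expansion has 4 partial quotients, read off in order.

[29; 5, 2, 2]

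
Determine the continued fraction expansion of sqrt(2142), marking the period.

[46; (3, 1, 1, 4, 1, 1, 3, 92)]

Write x_i = (sqrt(2142) + m_i)/d_i with (m_0, d_0) = (0, 1). a_0 = floor(sqrt(2142)) = 46, since 46^2 = 2116 <= 2142 < 2209 = 47^2.
Iterate m_{i+1} = d_i*a_i - m_i, d_{i+1} = (2142 - m_{i+1}^2)/d_i, a_{i+1} = floor((a_0 + m_{i+1})/d_{i+1}):
  m_1 = 1*46 - 0 = 46, d_1 = (2142 - 46^2)/1 = 26/1 = 26, a_1 = floor((46 + 46)/26) = 3.
  m_2 = 26*3 - 46 = 32, d_2 = (2142 - 32^2)/26 = 1118/26 = 43, a_2 = floor((46 + 32)/43) = 1.
  m_3 = 43*1 - 32 = 11, d_3 = (2142 - 11^2)/43 = 2021/43 = 47, a_3 = floor((46 + 11)/47) = 1.
  m_4 = 47*1 - 11 = 36, d_4 = (2142 - 36^2)/47 = 846/47 = 18, a_4 = floor((46 + 36)/18) = 4.
  m_5 = 18*4 - 36 = 36, d_5 = (2142 - 36^2)/18 = 846/18 = 47, a_5 = floor((46 + 36)/47) = 1.
  m_6 = 47*1 - 36 = 11, d_6 = (2142 - 11^2)/47 = 2021/47 = 43, a_6 = floor((46 + 11)/43) = 1.
  m_7 = 43*1 - 11 = 32, d_7 = (2142 - 32^2)/43 = 1118/43 = 26, a_7 = floor((46 + 32)/26) = 3.
  m_8 = 26*3 - 32 = 46, d_8 = (2142 - 46^2)/26 = 26/26 = 1, a_8 = floor((46 + 46)/1) = 92.
  m_9 = 1*92 - 46 = 46, d_9 = (2142 - 46^2)/1 = 26/1 = 26: (m_9, d_9) = (m_1, d_1) = (46, 26), so from here the quotients repeat a_1, ..., a_8; the period length is 8.
Hence the expansion of sqrt(2142) is a_0 = 46 followed by the repeating block 3, 1, 1, 4, 1, 1, 3, 92 (period 8).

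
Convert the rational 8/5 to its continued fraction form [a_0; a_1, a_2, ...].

Run the Euclidean algorithm on 8 and 5; the successive quotients are the partial quotients a_0, a_1, ... (each step inverts the fractional part left over by the previous one):
  8 = 1*5 + 3, so a_0 = 1.
  5 = 1*3 + 2, so a_1 = 1.
  3 = 1*2 + 1, so a_2 = 1.
  2 = 2*1 + 0, so a_3 = 2.
The remainder reaches 0 after 4 divisions, so the expansion has 4 partial quotients, read off in order.

[1; 1, 1, 2]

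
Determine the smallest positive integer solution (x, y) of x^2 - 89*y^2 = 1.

First expand sqrt(89) as a continued fraction. With x_i = (sqrt(89) + m_i)/d_i and (m_0, d_0) = (0, 1): a_0 = floor(sqrt(89)) = 9, since 9^2 = 81 <= 89 < 100 = 10^2.
Iterate m_{i+1} = d_i*a_i - m_i, d_{i+1} = (89 - m_{i+1}^2)/d_i, a_{i+1} = floor((a_0 + m_{i+1})/d_{i+1}):
  m_1 = 1*9 - 0 = 9, d_1 = (89 - 9^2)/1 = 8/1 = 8, a_1 = floor((9 + 9)/8) = 2.
  m_2 = 8*2 - 9 = 7, d_2 = (89 - 7^2)/8 = 40/8 = 5, a_2 = floor((9 + 7)/5) = 3.
  m_3 = 5*3 - 7 = 8, d_3 = (89 - 8^2)/5 = 25/5 = 5, a_3 = floor((9 + 8)/5) = 3.
  m_4 = 5*3 - 8 = 7, d_4 = (89 - 7^2)/5 = 40/5 = 8, a_4 = floor((9 + 7)/8) = 2.
  m_5 = 8*2 - 7 = 9, d_5 = (89 - 9^2)/8 = 8/8 = 1, a_5 = floor((9 + 9)/1) = 18.
  m_6 = 1*18 - 9 = 9, d_6 = (89 - 9^2)/1 = 8/1 = 8: (m_6, d_6) = (m_1, d_1) = (9, 8), so from here the quotients repeat a_1, ..., a_5; the period length is 5.
So sqrt(89) = [9; (2, 3, 3, 2, 18)] with period length k = 5.
k is odd, so (p_{k-1}, q_{k-1}) only solves x^2 - 89y^2 = -1 and the fundamental solution of x^2 - 89y^2 = 1 is (p_{2k-1}, q_{2k-1}) = (p_9, q_9); compute convergents through index 9, running through the period twice.
Convergents (p_i = a_i*p_{i-1} + p_{i-2}, q_i = a_i*q_{i-1} + q_{i-2} with p_{-2}=0, p_{-1}=1, q_{-2}=1, q_{-1}=0):
  i=0: a_0=9, p_0 = 9*1 + 0 = 9, q_0 = 9*0 + 1 = 1.
  i=1: a_1=2, p_1 = 2*9 + 1 = 19, q_1 = 2*1 + 0 = 2.
  i=2: a_2=3, p_2 = 3*19 + 9 = 66, q_2 = 3*2 + 1 = 7.
  i=3: a_3=3, p_3 = 3*66 + 19 = 217, q_3 = 3*7 + 2 = 23.
  i=4: a_4=2, p_4 = 2*217 + 66 = 500, q_4 = 2*23 + 7 = 53.
  i=5: a_5=18, p_5 = 18*500 + 217 = 9217, q_5 = 18*53 + 23 = 977.
  i=6: a_6=2, p_6 = 2*9217 + 500 = 18934, q_6 = 2*977 + 53 = 2007.
  i=7: a_7=3, p_7 = 3*18934 + 9217 = 66019, q_7 = 3*2007 + 977 = 6998.
  i=8: a_8=3, p_8 = 3*66019 + 18934 = 216991, q_8 = 3*6998 + 2007 = 23001.
  i=9: a_9=2, p_9 = 2*216991 + 66019 = 500001, q_9 = 2*23001 + 6998 = 53000.
Indeed p_4^2 - 89*q_4^2 = 250000 - 250001 = -1, not +1.
Check: 500001^2 - 89*53000^2 = 250001000001 - 250001000000 = 1, so (x, y) = (500001, 53000) solves the equation, and by the theorem it is the least positive solution.

(x, y) = (500001, 53000)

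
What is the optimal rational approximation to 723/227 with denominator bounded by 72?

Expand x = 723/227 as a continued fraction with the Euclidean algorithm:
  723 = 3*227 + 42, so a_0 = 3.
  227 = 5*42 + 17, so a_1 = 5.
  42 = 2*17 + 8, so a_2 = 2.
  17 = 2*8 + 1, so a_3 = 2.
  8 = 8*1 + 0, so a_4 = 8.
so x = [3; 5, 2, 2, 8].
Convergents (p_i = a_i*p_{i-1} + p_{i-2}, q_i = a_i*q_{i-1} + q_{i-2} with p_{-2}=0, p_{-1}=1, q_{-2}=1, q_{-1}=0), until the denominator exceeds 72:
  i=0: a_0=3, p_0 = 3*1 + 0 = 3, q_0 = 3*0 + 1 = 1.
  i=1: a_1=5, p_1 = 5*3 + 1 = 16, q_1 = 5*1 + 0 = 5.
  i=2: a_2=2, p_2 = 2*16 + 3 = 35, q_2 = 2*5 + 1 = 11.
  i=3: a_3=2, p_3 = 2*35 + 16 = 86, q_3 = 2*11 + 5 = 27.
  i=4: a_4=8, p_4 = 8*86 + 35 = 723, q_4 = 8*27 + 11 = 227.
q_4 = 227 > 72, so the last convergent with denominator <= 72 is p_3/q_3 = 86/27.
The closest fraction with denominator <= 72 is either p_3/q_3 or the intermediate fraction (k*p_3 + p_2)/(k*q_3 + q_2) with the largest k >= 1 whose denominator stays <= 72; these approach x as k grows, and every other convergent or intermediate fraction in range is farther away.
Largest k: floor((72 - q_2)/q_3) = floor((72 - 11)/27) = 2.
That gives (2*86 + 35)/(2*27 + 11) = 207/65.
Compare the errors: |x - 86/27| = |723*27 - 86*227|/(227*27) = 1/6129, and |x - 207/65| = |723*65 - 207*227|/(227*65) = 6/14755.
Cross-multiplying, 1*14755 = 14755 < 36774 = 6*6129, so 1/6129 is smaller: the convergent 86/27 is closer to x than 207/65.

86/27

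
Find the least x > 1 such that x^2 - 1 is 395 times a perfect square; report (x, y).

(x, y) = (159, 8)

First expand sqrt(395) as a continued fraction. With x_i = (sqrt(395) + m_i)/d_i and (m_0, d_0) = (0, 1): a_0 = floor(sqrt(395)) = 19, since 19^2 = 361 <= 395 < 400 = 20^2.
Iterate m_{i+1} = d_i*a_i - m_i, d_{i+1} = (395 - m_{i+1}^2)/d_i, a_{i+1} = floor((a_0 + m_{i+1})/d_{i+1}):
  m_1 = 1*19 - 0 = 19, d_1 = (395 - 19^2)/1 = 34/1 = 34, a_1 = floor((19 + 19)/34) = 1.
  m_2 = 34*1 - 19 = 15, d_2 = (395 - 15^2)/34 = 170/34 = 5, a_2 = floor((19 + 15)/5) = 6.
  m_3 = 5*6 - 15 = 15, d_3 = (395 - 15^2)/5 = 170/5 = 34, a_3 = floor((19 + 15)/34) = 1.
  m_4 = 34*1 - 15 = 19, d_4 = (395 - 19^2)/34 = 34/34 = 1, a_4 = floor((19 + 19)/1) = 38.
  m_5 = 1*38 - 19 = 19, d_5 = (395 - 19^2)/1 = 34/1 = 34: (m_5, d_5) = (m_1, d_1) = (19, 34), so from here the quotients repeat a_1, ..., a_4; the period length is 4.
So sqrt(395) = [19; (1, 6, 1, 38)] with period length k = 4.
k is even, so the fundamental solution of x^2 - 395y^2 = 1 is (p_{k-1}, q_{k-1}) = (p_3, q_3); compute convergents through index 3.
Convergents (p_i = a_i*p_{i-1} + p_{i-2}, q_i = a_i*q_{i-1} + q_{i-2} with p_{-2}=0, p_{-1}=1, q_{-2}=1, q_{-1}=0):
  i=0: a_0=19, p_0 = 19*1 + 0 = 19, q_0 = 19*0 + 1 = 1.
  i=1: a_1=1, p_1 = 1*19 + 1 = 20, q_1 = 1*1 + 0 = 1.
  i=2: a_2=6, p_2 = 6*20 + 19 = 139, q_2 = 6*1 + 1 = 7.
  i=3: a_3=1, p_3 = 1*139 + 20 = 159, q_3 = 1*7 + 1 = 8.
Check: 159^2 - 395*8^2 = 25281 - 25280 = 1, so (x, y) = (159, 8) solves the equation, and by the theorem it is the least positive solution.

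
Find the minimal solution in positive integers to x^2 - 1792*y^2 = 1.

First expand sqrt(1792) as a continued fraction. With x_i = (sqrt(1792) + m_i)/d_i and (m_0, d_0) = (0, 1): a_0 = floor(sqrt(1792)) = 42, since 42^2 = 1764 <= 1792 < 1849 = 43^2.
Iterate m_{i+1} = d_i*a_i - m_i, d_{i+1} = (1792 - m_{i+1}^2)/d_i, a_{i+1} = floor((a_0 + m_{i+1})/d_{i+1}):
  m_1 = 1*42 - 0 = 42, d_1 = (1792 - 42^2)/1 = 28/1 = 28, a_1 = floor((42 + 42)/28) = 3.
  m_2 = 28*3 - 42 = 42, d_2 = (1792 - 42^2)/28 = 28/28 = 1, a_2 = floor((42 + 42)/1) = 84.
  m_3 = 1*84 - 42 = 42, d_3 = (1792 - 42^2)/1 = 28/1 = 28: (m_3, d_3) = (m_1, d_1) = (42, 28), so from here the quotients repeat a_1, a_2; the period length is 2.
So sqrt(1792) = [42; (3, 84)] with period length k = 2.
k is even, so the fundamental solution of x^2 - 1792y^2 = 1 is (p_{k-1}, q_{k-1}) = (p_1, q_1); compute convergents through index 1.
Convergents (p_i = a_i*p_{i-1} + p_{i-2}, q_i = a_i*q_{i-1} + q_{i-2} with p_{-2}=0, p_{-1}=1, q_{-2}=1, q_{-1}=0):
  i=0: a_0=42, p_0 = 42*1 + 0 = 42, q_0 = 42*0 + 1 = 1.
  i=1: a_1=3, p_1 = 3*42 + 1 = 127, q_1 = 3*1 + 0 = 3.
Check: 127^2 - 1792*3^2 = 16129 - 16128 = 1, so (x, y) = (127, 3) solves the equation, and by the theorem it is the least positive solution.

(x, y) = (127, 3)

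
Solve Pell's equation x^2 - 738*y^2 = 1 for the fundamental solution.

First expand sqrt(738) as a continued fraction. With x_i = (sqrt(738) + m_i)/d_i and (m_0, d_0) = (0, 1): a_0 = floor(sqrt(738)) = 27, since 27^2 = 729 <= 738 < 784 = 28^2.
Iterate m_{i+1} = d_i*a_i - m_i, d_{i+1} = (738 - m_{i+1}^2)/d_i, a_{i+1} = floor((a_0 + m_{i+1})/d_{i+1}):
  m_1 = 1*27 - 0 = 27, d_1 = (738 - 27^2)/1 = 9/1 = 9, a_1 = floor((27 + 27)/9) = 6.
  m_2 = 9*6 - 27 = 27, d_2 = (738 - 27^2)/9 = 9/9 = 1, a_2 = floor((27 + 27)/1) = 54.
  m_3 = 1*54 - 27 = 27, d_3 = (738 - 27^2)/1 = 9/1 = 9: (m_3, d_3) = (m_1, d_1) = (27, 9), so from here the quotients repeat a_1, a_2; the period length is 2.
So sqrt(738) = [27; (6, 54)] with period length k = 2.
k is even, so the fundamental solution of x^2 - 738y^2 = 1 is (p_{k-1}, q_{k-1}) = (p_1, q_1); compute convergents through index 1.
Convergents (p_i = a_i*p_{i-1} + p_{i-2}, q_i = a_i*q_{i-1} + q_{i-2} with p_{-2}=0, p_{-1}=1, q_{-2}=1, q_{-1}=0):
  i=0: a_0=27, p_0 = 27*1 + 0 = 27, q_0 = 27*0 + 1 = 1.
  i=1: a_1=6, p_1 = 6*27 + 1 = 163, q_1 = 6*1 + 0 = 6.
Check: 163^2 - 738*6^2 = 26569 - 26568 = 1, so (x, y) = (163, 6) solves the equation, and by the theorem it is the least positive solution.

(x, y) = (163, 6)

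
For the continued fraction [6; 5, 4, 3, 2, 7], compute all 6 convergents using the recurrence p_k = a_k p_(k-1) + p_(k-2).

Using the convergent recurrence p_i = a_i*p_{i-1} + p_{i-2}, q_i = a_i*q_{i-1} + q_{i-2} with p_{-2}=0, p_{-1}=1, q_{-2}=1, q_{-1}=0:
  i=0: a_0=6, p_0 = 6*1 + 0 = 6, q_0 = 6*0 + 1 = 1.
  i=1: a_1=5, p_1 = 5*6 + 1 = 31, q_1 = 5*1 + 0 = 5.
  i=2: a_2=4, p_2 = 4*31 + 6 = 130, q_2 = 4*5 + 1 = 21.
  i=3: a_3=3, p_3 = 3*130 + 31 = 421, q_3 = 3*21 + 5 = 68.
  i=4: a_4=2, p_4 = 2*421 + 130 = 972, q_4 = 2*68 + 21 = 157.
  i=5: a_5=7, p_5 = 7*972 + 421 = 7225, q_5 = 7*157 + 68 = 1167.

6/1, 31/5, 130/21, 421/68, 972/157, 7225/1167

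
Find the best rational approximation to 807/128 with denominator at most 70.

145/23

Expand x = 807/128 as a continued fraction with the Euclidean algorithm:
  807 = 6*128 + 39, so a_0 = 6.
  128 = 3*39 + 11, so a_1 = 3.
  39 = 3*11 + 6, so a_2 = 3.
  11 = 1*6 + 5, so a_3 = 1.
  6 = 1*5 + 1, so a_4 = 1.
  5 = 5*1 + 0, so a_5 = 5.
so x = [6; 3, 3, 1, 1, 5].
Convergents (p_i = a_i*p_{i-1} + p_{i-2}, q_i = a_i*q_{i-1} + q_{i-2} with p_{-2}=0, p_{-1}=1, q_{-2}=1, q_{-1}=0), until the denominator exceeds 70:
  i=0: a_0=6, p_0 = 6*1 + 0 = 6, q_0 = 6*0 + 1 = 1.
  i=1: a_1=3, p_1 = 3*6 + 1 = 19, q_1 = 3*1 + 0 = 3.
  i=2: a_2=3, p_2 = 3*19 + 6 = 63, q_2 = 3*3 + 1 = 10.
  i=3: a_3=1, p_3 = 1*63 + 19 = 82, q_3 = 1*10 + 3 = 13.
  i=4: a_4=1, p_4 = 1*82 + 63 = 145, q_4 = 1*13 + 10 = 23.
  i=5: a_5=5, p_5 = 5*145 + 82 = 807, q_5 = 5*23 + 13 = 128.
q_5 = 128 > 70, so the last convergent with denominator <= 70 is p_4/q_4 = 145/23.
The closest fraction with denominator <= 70 is either p_4/q_4 or the intermediate fraction (k*p_4 + p_3)/(k*q_4 + q_3) with the largest k >= 1 whose denominator stays <= 70; these approach x as k grows, and every other convergent or intermediate fraction in range is farther away.
Largest k: floor((70 - q_3)/q_4) = floor((70 - 13)/23) = 2.
That gives (2*145 + 82)/(2*23 + 13) = 372/59.
Compare the errors: |x - 145/23| = |807*23 - 145*128|/(128*23) = 1/2944, and |x - 372/59| = |807*59 - 372*128|/(128*59) = 3/7552.
Cross-multiplying, 1*7552 = 7552 < 8832 = 3*2944, so 1/2944 is smaller: the convergent 145/23 is closer to x than 372/59.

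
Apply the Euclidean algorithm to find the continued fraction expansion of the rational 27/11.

[2; 2, 5]

Run the Euclidean algorithm on 27 and 11; the successive quotients are the partial quotients a_0, a_1, ... (each step inverts the fractional part left over by the previous one):
  27 = 2*11 + 5, so a_0 = 2.
  11 = 2*5 + 1, so a_1 = 2.
  5 = 5*1 + 0, so a_2 = 5.
The remainder reaches 0 after 3 divisions, so the expansion has 3 partial quotients, read off in order.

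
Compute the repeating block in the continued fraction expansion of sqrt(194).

[13; (1, 12, 1, 26)]

Write x_i = (sqrt(194) + m_i)/d_i with (m_0, d_0) = (0, 1). a_0 = floor(sqrt(194)) = 13, since 13^2 = 169 <= 194 < 196 = 14^2.
Iterate m_{i+1} = d_i*a_i - m_i, d_{i+1} = (194 - m_{i+1}^2)/d_i, a_{i+1} = floor((a_0 + m_{i+1})/d_{i+1}):
  m_1 = 1*13 - 0 = 13, d_1 = (194 - 13^2)/1 = 25/1 = 25, a_1 = floor((13 + 13)/25) = 1.
  m_2 = 25*1 - 13 = 12, d_2 = (194 - 12^2)/25 = 50/25 = 2, a_2 = floor((13 + 12)/2) = 12.
  m_3 = 2*12 - 12 = 12, d_3 = (194 - 12^2)/2 = 50/2 = 25, a_3 = floor((13 + 12)/25) = 1.
  m_4 = 25*1 - 12 = 13, d_4 = (194 - 13^2)/25 = 25/25 = 1, a_4 = floor((13 + 13)/1) = 26.
  m_5 = 1*26 - 13 = 13, d_5 = (194 - 13^2)/1 = 25/1 = 25: (m_5, d_5) = (m_1, d_1) = (13, 25), so from here the quotients repeat a_1, ..., a_4; the period length is 4.
Hence the expansion of sqrt(194) is a_0 = 13 followed by the repeating block 1, 12, 1, 26 (period 4).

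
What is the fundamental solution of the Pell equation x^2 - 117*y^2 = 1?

First expand sqrt(117) as a continued fraction. With x_i = (sqrt(117) + m_i)/d_i and (m_0, d_0) = (0, 1): a_0 = floor(sqrt(117)) = 10, since 10^2 = 100 <= 117 < 121 = 11^2.
Iterate m_{i+1} = d_i*a_i - m_i, d_{i+1} = (117 - m_{i+1}^2)/d_i, a_{i+1} = floor((a_0 + m_{i+1})/d_{i+1}):
  m_1 = 1*10 - 0 = 10, d_1 = (117 - 10^2)/1 = 17/1 = 17, a_1 = floor((10 + 10)/17) = 1.
  m_2 = 17*1 - 10 = 7, d_2 = (117 - 7^2)/17 = 68/17 = 4, a_2 = floor((10 + 7)/4) = 4.
  m_3 = 4*4 - 7 = 9, d_3 = (117 - 9^2)/4 = 36/4 = 9, a_3 = floor((10 + 9)/9) = 2.
  m_4 = 9*2 - 9 = 9, d_4 = (117 - 9^2)/9 = 36/9 = 4, a_4 = floor((10 + 9)/4) = 4.
  m_5 = 4*4 - 9 = 7, d_5 = (117 - 7^2)/4 = 68/4 = 17, a_5 = floor((10 + 7)/17) = 1.
  m_6 = 17*1 - 7 = 10, d_6 = (117 - 10^2)/17 = 17/17 = 1, a_6 = floor((10 + 10)/1) = 20.
  m_7 = 1*20 - 10 = 10, d_7 = (117 - 10^2)/1 = 17/1 = 17: (m_7, d_7) = (m_1, d_1) = (10, 17), so from here the quotients repeat a_1, ..., a_6; the period length is 6.
So sqrt(117) = [10; (1, 4, 2, 4, 1, 20)] with period length k = 6.
k is even, so the fundamental solution of x^2 - 117y^2 = 1 is (p_{k-1}, q_{k-1}) = (p_5, q_5); compute convergents through index 5.
Convergents (p_i = a_i*p_{i-1} + p_{i-2}, q_i = a_i*q_{i-1} + q_{i-2} with p_{-2}=0, p_{-1}=1, q_{-2}=1, q_{-1}=0):
  i=0: a_0=10, p_0 = 10*1 + 0 = 10, q_0 = 10*0 + 1 = 1.
  i=1: a_1=1, p_1 = 1*10 + 1 = 11, q_1 = 1*1 + 0 = 1.
  i=2: a_2=4, p_2 = 4*11 + 10 = 54, q_2 = 4*1 + 1 = 5.
  i=3: a_3=2, p_3 = 2*54 + 11 = 119, q_3 = 2*5 + 1 = 11.
  i=4: a_4=4, p_4 = 4*119 + 54 = 530, q_4 = 4*11 + 5 = 49.
  i=5: a_5=1, p_5 = 1*530 + 119 = 649, q_5 = 1*49 + 11 = 60.
Check: 649^2 - 117*60^2 = 421201 - 421200 = 1, so (x, y) = (649, 60) solves the equation, and by the theorem it is the least positive solution.

(x, y) = (649, 60)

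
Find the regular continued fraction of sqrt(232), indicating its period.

Write x_i = (sqrt(232) + m_i)/d_i with (m_0, d_0) = (0, 1). a_0 = floor(sqrt(232)) = 15, since 15^2 = 225 <= 232 < 256 = 16^2.
Iterate m_{i+1} = d_i*a_i - m_i, d_{i+1} = (232 - m_{i+1}^2)/d_i, a_{i+1} = floor((a_0 + m_{i+1})/d_{i+1}):
  m_1 = 1*15 - 0 = 15, d_1 = (232 - 15^2)/1 = 7/1 = 7, a_1 = floor((15 + 15)/7) = 4.
  m_2 = 7*4 - 15 = 13, d_2 = (232 - 13^2)/7 = 63/7 = 9, a_2 = floor((15 + 13)/9) = 3.
  m_3 = 9*3 - 13 = 14, d_3 = (232 - 14^2)/9 = 36/9 = 4, a_3 = floor((15 + 14)/4) = 7.
  m_4 = 4*7 - 14 = 14, d_4 = (232 - 14^2)/4 = 36/4 = 9, a_4 = floor((15 + 14)/9) = 3.
  m_5 = 9*3 - 14 = 13, d_5 = (232 - 13^2)/9 = 63/9 = 7, a_5 = floor((15 + 13)/7) = 4.
  m_6 = 7*4 - 13 = 15, d_6 = (232 - 15^2)/7 = 7/7 = 1, a_6 = floor((15 + 15)/1) = 30.
  m_7 = 1*30 - 15 = 15, d_7 = (232 - 15^2)/1 = 7/1 = 7: (m_7, d_7) = (m_1, d_1) = (15, 7), so from here the quotients repeat a_1, ..., a_6; the period length is 6.
Hence the expansion of sqrt(232) is a_0 = 15 followed by the repeating block 4, 3, 7, 3, 4, 30 (period 6).

[15; (4, 3, 7, 3, 4, 30)]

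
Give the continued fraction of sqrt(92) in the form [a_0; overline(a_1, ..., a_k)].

[9; overline(1, 1, 2, 4, 2, 1, 1, 18)]

Write x_i = (sqrt(92) + m_i)/d_i with (m_0, d_0) = (0, 1). a_0 = floor(sqrt(92)) = 9, since 9^2 = 81 <= 92 < 100 = 10^2.
Iterate m_{i+1} = d_i*a_i - m_i, d_{i+1} = (92 - m_{i+1}^2)/d_i, a_{i+1} = floor((a_0 + m_{i+1})/d_{i+1}):
  m_1 = 1*9 - 0 = 9, d_1 = (92 - 9^2)/1 = 11/1 = 11, a_1 = floor((9 + 9)/11) = 1.
  m_2 = 11*1 - 9 = 2, d_2 = (92 - 2^2)/11 = 88/11 = 8, a_2 = floor((9 + 2)/8) = 1.
  m_3 = 8*1 - 2 = 6, d_3 = (92 - 6^2)/8 = 56/8 = 7, a_3 = floor((9 + 6)/7) = 2.
  m_4 = 7*2 - 6 = 8, d_4 = (92 - 8^2)/7 = 28/7 = 4, a_4 = floor((9 + 8)/4) = 4.
  m_5 = 4*4 - 8 = 8, d_5 = (92 - 8^2)/4 = 28/4 = 7, a_5 = floor((9 + 8)/7) = 2.
  m_6 = 7*2 - 8 = 6, d_6 = (92 - 6^2)/7 = 56/7 = 8, a_6 = floor((9 + 6)/8) = 1.
  m_7 = 8*1 - 6 = 2, d_7 = (92 - 2^2)/8 = 88/8 = 11, a_7 = floor((9 + 2)/11) = 1.
  m_8 = 11*1 - 2 = 9, d_8 = (92 - 9^2)/11 = 11/11 = 1, a_8 = floor((9 + 9)/1) = 18.
  m_9 = 1*18 - 9 = 9, d_9 = (92 - 9^2)/1 = 11/1 = 11: (m_9, d_9) = (m_1, d_1) = (9, 11), so from here the quotients repeat a_1, ..., a_8; the period length is 8.
Hence the expansion of sqrt(92) is a_0 = 9 followed by the repeating block 1, 1, 2, 4, 2, 1, 1, 18 (period 8).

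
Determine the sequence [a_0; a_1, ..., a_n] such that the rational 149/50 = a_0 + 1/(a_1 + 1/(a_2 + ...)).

Run the Euclidean algorithm on 149 and 50; the successive quotients are the partial quotients a_0, a_1, ... (each step inverts the fractional part left over by the previous one):
  149 = 2*50 + 49, so a_0 = 2.
  50 = 1*49 + 1, so a_1 = 1.
  49 = 49*1 + 0, so a_2 = 49.
The remainder reaches 0 after 3 divisions, so the expansion has 3 partial quotients, read off in order.

[2; 1, 49]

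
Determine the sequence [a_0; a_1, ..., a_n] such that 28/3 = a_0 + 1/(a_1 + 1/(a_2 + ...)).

Run the Euclidean algorithm on 28 and 3; the successive quotients are the partial quotients a_0, a_1, ... (each step inverts the fractional part left over by the previous one):
  28 = 9*3 + 1, so a_0 = 9.
  3 = 3*1 + 0, so a_1 = 3.
The remainder reaches 0 after 2 divisions, so the expansion has 2 partial quotients, read off in order.

[9; 3]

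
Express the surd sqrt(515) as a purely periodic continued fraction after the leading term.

Write x_i = (sqrt(515) + m_i)/d_i with (m_0, d_0) = (0, 1). a_0 = floor(sqrt(515)) = 22, since 22^2 = 484 <= 515 < 529 = 23^2.
Iterate m_{i+1} = d_i*a_i - m_i, d_{i+1} = (515 - m_{i+1}^2)/d_i, a_{i+1} = floor((a_0 + m_{i+1})/d_{i+1}):
  m_1 = 1*22 - 0 = 22, d_1 = (515 - 22^2)/1 = 31/1 = 31, a_1 = floor((22 + 22)/31) = 1.
  m_2 = 31*1 - 22 = 9, d_2 = (515 - 9^2)/31 = 434/31 = 14, a_2 = floor((22 + 9)/14) = 2.
  m_3 = 14*2 - 9 = 19, d_3 = (515 - 19^2)/14 = 154/14 = 11, a_3 = floor((22 + 19)/11) = 3.
  m_4 = 11*3 - 19 = 14, d_4 = (515 - 14^2)/11 = 319/11 = 29, a_4 = floor((22 + 14)/29) = 1.
  m_5 = 29*1 - 14 = 15, d_5 = (515 - 15^2)/29 = 290/29 = 10, a_5 = floor((22 + 15)/10) = 3.
  m_6 = 10*3 - 15 = 15, d_6 = (515 - 15^2)/10 = 290/10 = 29, a_6 = floor((22 + 15)/29) = 1.
  m_7 = 29*1 - 15 = 14, d_7 = (515 - 14^2)/29 = 319/29 = 11, a_7 = floor((22 + 14)/11) = 3.
  m_8 = 11*3 - 14 = 19, d_8 = (515 - 19^2)/11 = 154/11 = 14, a_8 = floor((22 + 19)/14) = 2.
  m_9 = 14*2 - 19 = 9, d_9 = (515 - 9^2)/14 = 434/14 = 31, a_9 = floor((22 + 9)/31) = 1.
  m_10 = 31*1 - 9 = 22, d_10 = (515 - 22^2)/31 = 31/31 = 1, a_10 = floor((22 + 22)/1) = 44.
  m_11 = 1*44 - 22 = 22, d_11 = (515 - 22^2)/1 = 31/1 = 31: (m_11, d_11) = (m_1, d_1) = (22, 31), so from here the quotients repeat a_1, ..., a_10; the period length is 10.
Hence the expansion of sqrt(515) is a_0 = 22 followed by the repeating block 1, 2, 3, 1, 3, 1, 3, 2, 1, 44 (period 10).

[22; (1, 2, 3, 1, 3, 1, 3, 2, 1, 44)]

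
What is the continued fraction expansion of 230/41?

Run the Euclidean algorithm on 230 and 41; the successive quotients are the partial quotients a_0, a_1, ... (each step inverts the fractional part left over by the previous one):
  230 = 5*41 + 25, so a_0 = 5.
  41 = 1*25 + 16, so a_1 = 1.
  25 = 1*16 + 9, so a_2 = 1.
  16 = 1*9 + 7, so a_3 = 1.
  9 = 1*7 + 2, so a_4 = 1.
  7 = 3*2 + 1, so a_5 = 3.
  2 = 2*1 + 0, so a_6 = 2.
The remainder reaches 0 after 7 divisions, so the expansion has 7 partial quotients, read off in order.

[5; 1, 1, 1, 1, 3, 2]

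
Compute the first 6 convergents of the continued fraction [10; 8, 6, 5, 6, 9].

Using the convergent recurrence p_i = a_i*p_{i-1} + p_{i-2}, q_i = a_i*q_{i-1} + q_{i-2} with p_{-2}=0, p_{-1}=1, q_{-2}=1, q_{-1}=0:
  i=0: a_0=10, p_0 = 10*1 + 0 = 10, q_0 = 10*0 + 1 = 1.
  i=1: a_1=8, p_1 = 8*10 + 1 = 81, q_1 = 8*1 + 0 = 8.
  i=2: a_2=6, p_2 = 6*81 + 10 = 496, q_2 = 6*8 + 1 = 49.
  i=3: a_3=5, p_3 = 5*496 + 81 = 2561, q_3 = 5*49 + 8 = 253.
  i=4: a_4=6, p_4 = 6*2561 + 496 = 15862, q_4 = 6*253 + 49 = 1567.
  i=5: a_5=9, p_5 = 9*15862 + 2561 = 145319, q_5 = 9*1567 + 253 = 14356.

10/1, 81/8, 496/49, 2561/253, 15862/1567, 145319/14356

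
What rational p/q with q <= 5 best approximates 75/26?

Expand x = 75/26 as a continued fraction with the Euclidean algorithm:
  75 = 2*26 + 23, so a_0 = 2.
  26 = 1*23 + 3, so a_1 = 1.
  23 = 7*3 + 2, so a_2 = 7.
  3 = 1*2 + 1, so a_3 = 1.
  2 = 2*1 + 0, so a_4 = 2.
so x = [2; 1, 7, 1, 2].
Convergents (p_i = a_i*p_{i-1} + p_{i-2}, q_i = a_i*q_{i-1} + q_{i-2} with p_{-2}=0, p_{-1}=1, q_{-2}=1, q_{-1}=0), until the denominator exceeds 5:
  i=0: a_0=2, p_0 = 2*1 + 0 = 2, q_0 = 2*0 + 1 = 1.
  i=1: a_1=1, p_1 = 1*2 + 1 = 3, q_1 = 1*1 + 0 = 1.
  i=2: a_2=7, p_2 = 7*3 + 2 = 23, q_2 = 7*1 + 1 = 8.
q_2 = 8 > 5, so the last convergent with denominator <= 5 is p_1/q_1 = 3/1.
The closest fraction with denominator <= 5 is either p_1/q_1 or the intermediate fraction (k*p_1 + p_0)/(k*q_1 + q_0) with the largest k >= 1 whose denominator stays <= 5; these approach x as k grows, and every other convergent or intermediate fraction in range is farther away.
Largest k: floor((5 - q_0)/q_1) = floor((5 - 1)/1) = 4.
That gives (4*3 + 2)/(4*1 + 1) = 14/5.
Compare the errors: |x - 3/1| = |75*1 - 3*26|/(26*1) = 3/26, and |x - 14/5| = |75*5 - 14*26|/(26*5) = 11/130.
Cross-multiplying, 11*26 = 286 < 390 = 3*130, so 11/130 is smaller: the intermediate fraction 14/5 is closer to x than 3/1.

14/5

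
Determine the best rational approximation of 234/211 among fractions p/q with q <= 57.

61/55

Expand x = 234/211 as a continued fraction with the Euclidean algorithm:
  234 = 1*211 + 23, so a_0 = 1.
  211 = 9*23 + 4, so a_1 = 9.
  23 = 5*4 + 3, so a_2 = 5.
  4 = 1*3 + 1, so a_3 = 1.
  3 = 3*1 + 0, so a_4 = 3.
so x = [1; 9, 5, 1, 3].
Convergents (p_i = a_i*p_{i-1} + p_{i-2}, q_i = a_i*q_{i-1} + q_{i-2} with p_{-2}=0, p_{-1}=1, q_{-2}=1, q_{-1}=0), until the denominator exceeds 57:
  i=0: a_0=1, p_0 = 1*1 + 0 = 1, q_0 = 1*0 + 1 = 1.
  i=1: a_1=9, p_1 = 9*1 + 1 = 10, q_1 = 9*1 + 0 = 9.
  i=2: a_2=5, p_2 = 5*10 + 1 = 51, q_2 = 5*9 + 1 = 46.
  i=3: a_3=1, p_3 = 1*51 + 10 = 61, q_3 = 1*46 + 9 = 55.
  i=4: a_4=3, p_4 = 3*61 + 51 = 234, q_4 = 3*55 + 46 = 211.
q_4 = 211 > 57, so the last convergent with denominator <= 57 is p_3/q_3 = 61/55.
The closest fraction with denominator <= 57 is either p_3/q_3 or the intermediate fraction (k*p_3 + p_2)/(k*q_3 + q_2) with the largest k >= 1 whose denominator stays <= 57; these approach x as k grows, and every other convergent or intermediate fraction in range is farther away.
Largest k: floor((57 - q_2)/q_3) = floor((57 - 46)/55) = 0.
Since k = 0, no intermediate fraction beyond p_3/q_3 has denominator <= 57, so the convergent 61/55 is the closest (its error is |234*55 - 61*211|/(211*55) = 1/11605).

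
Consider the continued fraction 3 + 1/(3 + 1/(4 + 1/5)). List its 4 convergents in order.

Using the convergent recurrence p_i = a_i*p_{i-1} + p_{i-2}, q_i = a_i*q_{i-1} + q_{i-2} with p_{-2}=0, p_{-1}=1, q_{-2}=1, q_{-1}=0:
  i=0: a_0=3, p_0 = 3*1 + 0 = 3, q_0 = 3*0 + 1 = 1.
  i=1: a_1=3, p_1 = 3*3 + 1 = 10, q_1 = 3*1 + 0 = 3.
  i=2: a_2=4, p_2 = 4*10 + 3 = 43, q_2 = 4*3 + 1 = 13.
  i=3: a_3=5, p_3 = 5*43 + 10 = 225, q_3 = 5*13 + 3 = 68.

3/1, 10/3, 43/13, 225/68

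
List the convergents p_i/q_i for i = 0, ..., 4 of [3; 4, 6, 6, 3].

Using the convergent recurrence p_i = a_i*p_{i-1} + p_{i-2}, q_i = a_i*q_{i-1} + q_{i-2} with p_{-2}=0, p_{-1}=1, q_{-2}=1, q_{-1}=0:
  i=0: a_0=3, p_0 = 3*1 + 0 = 3, q_0 = 3*0 + 1 = 1.
  i=1: a_1=4, p_1 = 4*3 + 1 = 13, q_1 = 4*1 + 0 = 4.
  i=2: a_2=6, p_2 = 6*13 + 3 = 81, q_2 = 6*4 + 1 = 25.
  i=3: a_3=6, p_3 = 6*81 + 13 = 499, q_3 = 6*25 + 4 = 154.
  i=4: a_4=3, p_4 = 3*499 + 81 = 1578, q_4 = 3*154 + 25 = 487.

3/1, 13/4, 81/25, 499/154, 1578/487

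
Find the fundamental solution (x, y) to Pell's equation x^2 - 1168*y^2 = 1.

First expand sqrt(1168) as a continued fraction. With x_i = (sqrt(1168) + m_i)/d_i and (m_0, d_0) = (0, 1): a_0 = floor(sqrt(1168)) = 34, since 34^2 = 1156 <= 1168 < 1225 = 35^2.
Iterate m_{i+1} = d_i*a_i - m_i, d_{i+1} = (1168 - m_{i+1}^2)/d_i, a_{i+1} = floor((a_0 + m_{i+1})/d_{i+1}):
  m_1 = 1*34 - 0 = 34, d_1 = (1168 - 34^2)/1 = 12/1 = 12, a_1 = floor((34 + 34)/12) = 5.
  m_2 = 12*5 - 34 = 26, d_2 = (1168 - 26^2)/12 = 492/12 = 41, a_2 = floor((34 + 26)/41) = 1.
  m_3 = 41*1 - 26 = 15, d_3 = (1168 - 15^2)/41 = 943/41 = 23, a_3 = floor((34 + 15)/23) = 2.
  m_4 = 23*2 - 15 = 31, d_4 = (1168 - 31^2)/23 = 207/23 = 9, a_4 = floor((34 + 31)/9) = 7.
  m_5 = 9*7 - 31 = 32, d_5 = (1168 - 32^2)/9 = 144/9 = 16, a_5 = floor((34 + 32)/16) = 4.
  m_6 = 16*4 - 32 = 32, d_6 = (1168 - 32^2)/16 = 144/16 = 9, a_6 = floor((34 + 32)/9) = 7.
  m_7 = 9*7 - 32 = 31, d_7 = (1168 - 31^2)/9 = 207/9 = 23, a_7 = floor((34 + 31)/23) = 2.
  m_8 = 23*2 - 31 = 15, d_8 = (1168 - 15^2)/23 = 943/23 = 41, a_8 = floor((34 + 15)/41) = 1.
  m_9 = 41*1 - 15 = 26, d_9 = (1168 - 26^2)/41 = 492/41 = 12, a_9 = floor((34 + 26)/12) = 5.
  m_10 = 12*5 - 26 = 34, d_10 = (1168 - 34^2)/12 = 12/12 = 1, a_10 = floor((34 + 34)/1) = 68.
  m_11 = 1*68 - 34 = 34, d_11 = (1168 - 34^2)/1 = 12/1 = 12: (m_11, d_11) = (m_1, d_1) = (34, 12), so from here the quotients repeat a_1, ..., a_10; the period length is 10.
So sqrt(1168) = [34; (5, 1, 2, 7, 4, 7, 2, 1, 5, 68)] with period length k = 10.
k is even, so the fundamental solution of x^2 - 1168y^2 = 1 is (p_{k-1}, q_{k-1}) = (p_9, q_9); compute convergents through index 9.
Convergents (p_i = a_i*p_{i-1} + p_{i-2}, q_i = a_i*q_{i-1} + q_{i-2} with p_{-2}=0, p_{-1}=1, q_{-2}=1, q_{-1}=0):
  i=0: a_0=34, p_0 = 34*1 + 0 = 34, q_0 = 34*0 + 1 = 1.
  i=1: a_1=5, p_1 = 5*34 + 1 = 171, q_1 = 5*1 + 0 = 5.
  i=2: a_2=1, p_2 = 1*171 + 34 = 205, q_2 = 1*5 + 1 = 6.
  i=3: a_3=2, p_3 = 2*205 + 171 = 581, q_3 = 2*6 + 5 = 17.
  i=4: a_4=7, p_4 = 7*581 + 205 = 4272, q_4 = 7*17 + 6 = 125.
  i=5: a_5=4, p_5 = 4*4272 + 581 = 17669, q_5 = 4*125 + 17 = 517.
  i=6: a_6=7, p_6 = 7*17669 + 4272 = 127955, q_6 = 7*517 + 125 = 3744.
  i=7: a_7=2, p_7 = 2*127955 + 17669 = 273579, q_7 = 2*3744 + 517 = 8005.
  i=8: a_8=1, p_8 = 1*273579 + 127955 = 401534, q_8 = 1*8005 + 3744 = 11749.
  i=9: a_9=5, p_9 = 5*401534 + 273579 = 2281249, q_9 = 5*11749 + 8005 = 66750.
Check: 2281249^2 - 1168*66750^2 = 5204097000001 - 5204097000000 = 1, so (x, y) = (2281249, 66750) solves the equation, and by the theorem it is the least positive solution.

(x, y) = (2281249, 66750)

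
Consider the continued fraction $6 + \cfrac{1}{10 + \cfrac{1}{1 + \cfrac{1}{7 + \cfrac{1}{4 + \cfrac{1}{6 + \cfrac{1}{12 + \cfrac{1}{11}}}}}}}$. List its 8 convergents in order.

6/1, 61/10, 67/11, 530/87, 2187/359, 13652/2241, 166011/27251, 1839773/302002

Using the convergent recurrence p_i = a_i*p_{i-1} + p_{i-2}, q_i = a_i*q_{i-1} + q_{i-2} with p_{-2}=0, p_{-1}=1, q_{-2}=1, q_{-1}=0:
  i=0: a_0=6, p_0 = 6*1 + 0 = 6, q_0 = 6*0 + 1 = 1.
  i=1: a_1=10, p_1 = 10*6 + 1 = 61, q_1 = 10*1 + 0 = 10.
  i=2: a_2=1, p_2 = 1*61 + 6 = 67, q_2 = 1*10 + 1 = 11.
  i=3: a_3=7, p_3 = 7*67 + 61 = 530, q_3 = 7*11 + 10 = 87.
  i=4: a_4=4, p_4 = 4*530 + 67 = 2187, q_4 = 4*87 + 11 = 359.
  i=5: a_5=6, p_5 = 6*2187 + 530 = 13652, q_5 = 6*359 + 87 = 2241.
  i=6: a_6=12, p_6 = 12*13652 + 2187 = 166011, q_6 = 12*2241 + 359 = 27251.
  i=7: a_7=11, p_7 = 11*166011 + 13652 = 1839773, q_7 = 11*27251 + 2241 = 302002.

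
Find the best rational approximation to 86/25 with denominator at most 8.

Expand x = 86/25 as a continued fraction with the Euclidean algorithm:
  86 = 3*25 + 11, so a_0 = 3.
  25 = 2*11 + 3, so a_1 = 2.
  11 = 3*3 + 2, so a_2 = 3.
  3 = 1*2 + 1, so a_3 = 1.
  2 = 2*1 + 0, so a_4 = 2.
so x = [3; 2, 3, 1, 2].
Convergents (p_i = a_i*p_{i-1} + p_{i-2}, q_i = a_i*q_{i-1} + q_{i-2} with p_{-2}=0, p_{-1}=1, q_{-2}=1, q_{-1}=0), until the denominator exceeds 8:
  i=0: a_0=3, p_0 = 3*1 + 0 = 3, q_0 = 3*0 + 1 = 1.
  i=1: a_1=2, p_1 = 2*3 + 1 = 7, q_1 = 2*1 + 0 = 2.
  i=2: a_2=3, p_2 = 3*7 + 3 = 24, q_2 = 3*2 + 1 = 7.
  i=3: a_3=1, p_3 = 1*24 + 7 = 31, q_3 = 1*7 + 2 = 9.
q_3 = 9 > 8, so the last convergent with denominator <= 8 is p_2/q_2 = 24/7.
The closest fraction with denominator <= 8 is either p_2/q_2 or the intermediate fraction (k*p_2 + p_1)/(k*q_2 + q_1) with the largest k >= 1 whose denominator stays <= 8; these approach x as k grows, and every other convergent or intermediate fraction in range is farther away.
Largest k: floor((8 - q_1)/q_2) = floor((8 - 2)/7) = 0.
Since k = 0, no intermediate fraction beyond p_2/q_2 has denominator <= 8, so the convergent 24/7 is the closest (its error is |86*7 - 24*25|/(25*7) = 2/175).

24/7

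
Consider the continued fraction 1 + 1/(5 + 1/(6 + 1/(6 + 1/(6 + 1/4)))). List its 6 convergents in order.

Using the convergent recurrence p_i = a_i*p_{i-1} + p_{i-2}, q_i = a_i*q_{i-1} + q_{i-2} with p_{-2}=0, p_{-1}=1, q_{-2}=1, q_{-1}=0:
  i=0: a_0=1, p_0 = 1*1 + 0 = 1, q_0 = 1*0 + 1 = 1.
  i=1: a_1=5, p_1 = 5*1 + 1 = 6, q_1 = 5*1 + 0 = 5.
  i=2: a_2=6, p_2 = 6*6 + 1 = 37, q_2 = 6*5 + 1 = 31.
  i=3: a_3=6, p_3 = 6*37 + 6 = 228, q_3 = 6*31 + 5 = 191.
  i=4: a_4=6, p_4 = 6*228 + 37 = 1405, q_4 = 6*191 + 31 = 1177.
  i=5: a_5=4, p_5 = 4*1405 + 228 = 5848, q_5 = 4*1177 + 191 = 4899.

1/1, 6/5, 37/31, 228/191, 1405/1177, 5848/4899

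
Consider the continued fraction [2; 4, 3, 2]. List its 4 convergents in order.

2/1, 9/4, 29/13, 67/30

Using the convergent recurrence p_i = a_i*p_{i-1} + p_{i-2}, q_i = a_i*q_{i-1} + q_{i-2} with p_{-2}=0, p_{-1}=1, q_{-2}=1, q_{-1}=0:
  i=0: a_0=2, p_0 = 2*1 + 0 = 2, q_0 = 2*0 + 1 = 1.
  i=1: a_1=4, p_1 = 4*2 + 1 = 9, q_1 = 4*1 + 0 = 4.
  i=2: a_2=3, p_2 = 3*9 + 2 = 29, q_2 = 3*4 + 1 = 13.
  i=3: a_3=2, p_3 = 2*29 + 9 = 67, q_3 = 2*13 + 4 = 30.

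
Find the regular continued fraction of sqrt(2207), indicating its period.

[46; (1, 45, 1, 92)]

Write x_i = (sqrt(2207) + m_i)/d_i with (m_0, d_0) = (0, 1). a_0 = floor(sqrt(2207)) = 46, since 46^2 = 2116 <= 2207 < 2209 = 47^2.
Iterate m_{i+1} = d_i*a_i - m_i, d_{i+1} = (2207 - m_{i+1}^2)/d_i, a_{i+1} = floor((a_0 + m_{i+1})/d_{i+1}):
  m_1 = 1*46 - 0 = 46, d_1 = (2207 - 46^2)/1 = 91/1 = 91, a_1 = floor((46 + 46)/91) = 1.
  m_2 = 91*1 - 46 = 45, d_2 = (2207 - 45^2)/91 = 182/91 = 2, a_2 = floor((46 + 45)/2) = 45.
  m_3 = 2*45 - 45 = 45, d_3 = (2207 - 45^2)/2 = 182/2 = 91, a_3 = floor((46 + 45)/91) = 1.
  m_4 = 91*1 - 45 = 46, d_4 = (2207 - 46^2)/91 = 91/91 = 1, a_4 = floor((46 + 46)/1) = 92.
  m_5 = 1*92 - 46 = 46, d_5 = (2207 - 46^2)/1 = 91/1 = 91: (m_5, d_5) = (m_1, d_1) = (46, 91), so from here the quotients repeat a_1, ..., a_4; the period length is 4.
Hence the expansion of sqrt(2207) is a_0 = 46 followed by the repeating block 1, 45, 1, 92 (period 4).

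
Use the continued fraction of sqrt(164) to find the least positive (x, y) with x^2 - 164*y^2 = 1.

First expand sqrt(164) as a continued fraction. With x_i = (sqrt(164) + m_i)/d_i and (m_0, d_0) = (0, 1): a_0 = floor(sqrt(164)) = 12, since 12^2 = 144 <= 164 < 169 = 13^2.
Iterate m_{i+1} = d_i*a_i - m_i, d_{i+1} = (164 - m_{i+1}^2)/d_i, a_{i+1} = floor((a_0 + m_{i+1})/d_{i+1}):
  m_1 = 1*12 - 0 = 12, d_1 = (164 - 12^2)/1 = 20/1 = 20, a_1 = floor((12 + 12)/20) = 1.
  m_2 = 20*1 - 12 = 8, d_2 = (164 - 8^2)/20 = 100/20 = 5, a_2 = floor((12 + 8)/5) = 4.
  m_3 = 5*4 - 8 = 12, d_3 = (164 - 12^2)/5 = 20/5 = 4, a_3 = floor((12 + 12)/4) = 6.
  m_4 = 4*6 - 12 = 12, d_4 = (164 - 12^2)/4 = 20/4 = 5, a_4 = floor((12 + 12)/5) = 4.
  m_5 = 5*4 - 12 = 8, d_5 = (164 - 8^2)/5 = 100/5 = 20, a_5 = floor((12 + 8)/20) = 1.
  m_6 = 20*1 - 8 = 12, d_6 = (164 - 12^2)/20 = 20/20 = 1, a_6 = floor((12 + 12)/1) = 24.
  m_7 = 1*24 - 12 = 12, d_7 = (164 - 12^2)/1 = 20/1 = 20: (m_7, d_7) = (m_1, d_1) = (12, 20), so from here the quotients repeat a_1, ..., a_6; the period length is 6.
So sqrt(164) = [12; (1, 4, 6, 4, 1, 24)] with period length k = 6.
k is even, so the fundamental solution of x^2 - 164y^2 = 1 is (p_{k-1}, q_{k-1}) = (p_5, q_5); compute convergents through index 5.
Convergents (p_i = a_i*p_{i-1} + p_{i-2}, q_i = a_i*q_{i-1} + q_{i-2} with p_{-2}=0, p_{-1}=1, q_{-2}=1, q_{-1}=0):
  i=0: a_0=12, p_0 = 12*1 + 0 = 12, q_0 = 12*0 + 1 = 1.
  i=1: a_1=1, p_1 = 1*12 + 1 = 13, q_1 = 1*1 + 0 = 1.
  i=2: a_2=4, p_2 = 4*13 + 12 = 64, q_2 = 4*1 + 1 = 5.
  i=3: a_3=6, p_3 = 6*64 + 13 = 397, q_3 = 6*5 + 1 = 31.
  i=4: a_4=4, p_4 = 4*397 + 64 = 1652, q_4 = 4*31 + 5 = 129.
  i=5: a_5=1, p_5 = 1*1652 + 397 = 2049, q_5 = 1*129 + 31 = 160.
Check: 2049^2 - 164*160^2 = 4198401 - 4198400 = 1, so (x, y) = (2049, 160) solves the equation, and by the theorem it is the least positive solution.

(x, y) = (2049, 160)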